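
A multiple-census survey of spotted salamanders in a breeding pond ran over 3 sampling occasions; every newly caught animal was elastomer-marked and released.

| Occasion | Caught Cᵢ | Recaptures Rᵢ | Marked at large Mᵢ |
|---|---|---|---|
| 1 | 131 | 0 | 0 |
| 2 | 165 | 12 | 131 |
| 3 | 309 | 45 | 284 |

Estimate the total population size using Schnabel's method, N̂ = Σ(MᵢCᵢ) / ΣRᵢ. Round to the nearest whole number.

Σ MᵢCᵢ = 0·131 + 131·165 + 284·309 = 0 + 21615 + 87756 = 109371
Σ Rᵢ = 0 + 12 + 45 = 57
N̂ = 109371 / 57 ≈ 1918.8 → 1919

N ≈ 1919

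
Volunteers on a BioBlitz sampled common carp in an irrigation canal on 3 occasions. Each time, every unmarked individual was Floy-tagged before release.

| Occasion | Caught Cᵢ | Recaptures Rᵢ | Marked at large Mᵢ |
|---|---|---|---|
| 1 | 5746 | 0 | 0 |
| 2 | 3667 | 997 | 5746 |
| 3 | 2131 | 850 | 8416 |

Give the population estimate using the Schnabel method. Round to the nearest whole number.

Σ MᵢCᵢ = 0·5746 + 5746·3667 + 8416·2131 = 0 + 21070582 + 17934496 = 39005078
Σ Rᵢ = 0 + 997 + 850 = 1847
N̂ = 39005078 / 1847 ≈ 21118.1 → 21118

N ≈ 21,118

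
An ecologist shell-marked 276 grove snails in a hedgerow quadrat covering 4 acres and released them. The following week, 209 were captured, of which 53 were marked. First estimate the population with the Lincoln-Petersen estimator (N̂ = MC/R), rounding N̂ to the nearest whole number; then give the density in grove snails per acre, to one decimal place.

N̂ = 276·209/53 = 57684/53 ≈ 1088.4 → 1088
Density = N̂ / area = 1088 / 4 = 272.0 per acre

density ≈ 272.0 grove snails per acre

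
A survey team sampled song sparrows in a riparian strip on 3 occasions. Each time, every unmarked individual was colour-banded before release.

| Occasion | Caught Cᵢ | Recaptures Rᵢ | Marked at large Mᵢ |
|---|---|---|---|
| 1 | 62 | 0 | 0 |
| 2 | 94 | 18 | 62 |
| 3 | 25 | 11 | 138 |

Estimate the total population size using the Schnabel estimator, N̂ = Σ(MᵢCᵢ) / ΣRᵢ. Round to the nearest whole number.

Σ MᵢCᵢ = 0·62 + 62·94 + 138·25 = 0 + 5828 + 3450 = 9278
Σ Rᵢ = 0 + 18 + 11 = 29
N̂ = 9278 / 29 ≈ 319.9 → 320

N ≈ 320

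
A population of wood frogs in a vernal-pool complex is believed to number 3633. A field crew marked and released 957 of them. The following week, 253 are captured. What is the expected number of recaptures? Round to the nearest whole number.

expected recaptures ≈ 67

Expected recaptures E[R] = M·C / N.
E[R] = 957 × 253 / 3633 = 242121 / 3633 ≈ 66.6 → 67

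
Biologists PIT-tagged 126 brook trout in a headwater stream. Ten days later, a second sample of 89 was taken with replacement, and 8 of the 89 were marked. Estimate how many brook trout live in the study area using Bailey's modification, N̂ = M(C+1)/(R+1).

N = 1260

N̂ = 126·(89+1)/(8+1) = 126·90/9 = 11340/9 = 1260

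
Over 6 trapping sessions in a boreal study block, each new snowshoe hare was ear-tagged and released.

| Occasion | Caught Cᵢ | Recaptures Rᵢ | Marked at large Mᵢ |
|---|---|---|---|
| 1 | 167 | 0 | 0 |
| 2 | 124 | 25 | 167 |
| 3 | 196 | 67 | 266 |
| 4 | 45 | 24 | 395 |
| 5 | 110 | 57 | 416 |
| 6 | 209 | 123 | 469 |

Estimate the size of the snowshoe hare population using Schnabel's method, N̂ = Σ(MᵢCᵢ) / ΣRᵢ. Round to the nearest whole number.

N ≈ 792

Σ MᵢCᵢ = 0·167 + 167·124 + 266·196 + 395·45 + 416·110 + 469·209 = 0 + 20708 + 52136 + 17775 + 45760 + 98021 = 234400
Σ Rᵢ = 0 + 25 + 67 + 24 + 57 + 123 = 296
N̂ = 234400 / 296 ≈ 791.9 → 792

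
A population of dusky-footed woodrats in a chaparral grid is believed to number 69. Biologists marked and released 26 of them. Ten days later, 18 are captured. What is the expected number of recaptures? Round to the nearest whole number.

expected recaptures ≈ 7

Expected recaptures E[R] = M·C / N.
E[R] = 26 × 18 / 69 = 468 / 69 ≈ 6.8 → 7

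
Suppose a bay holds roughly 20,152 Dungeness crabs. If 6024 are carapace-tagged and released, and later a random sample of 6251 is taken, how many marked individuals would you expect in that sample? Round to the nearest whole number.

expected recaptures ≈ 1869

Expected recaptures E[R] = M·C / N.
E[R] = 6024 × 6251 / 20152 = 37656024 / 20152 ≈ 1868.6 → 1869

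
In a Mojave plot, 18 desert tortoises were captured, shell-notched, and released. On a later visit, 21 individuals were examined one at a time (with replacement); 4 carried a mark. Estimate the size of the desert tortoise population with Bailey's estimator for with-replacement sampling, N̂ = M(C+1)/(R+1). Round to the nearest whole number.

N̂ = 18·(21+1)/(4+1) = 18·22/5 = 396/5 ≈ 79.2 → 79

N ≈ 79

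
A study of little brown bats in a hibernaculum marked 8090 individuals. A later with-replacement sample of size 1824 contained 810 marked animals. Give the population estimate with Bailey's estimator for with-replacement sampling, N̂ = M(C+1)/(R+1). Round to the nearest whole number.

N ≈ 18,205

N̂ = 8090·(1824+1)/(810+1) = 8090·1825/811 = 14764250/811 ≈ 18205.0 → 18205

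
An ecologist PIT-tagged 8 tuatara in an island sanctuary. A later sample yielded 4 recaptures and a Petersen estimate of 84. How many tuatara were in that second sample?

From N = M·C/R: C = N·R / M = 84·4 / 8 = 336 / 8 = 42.

C = 42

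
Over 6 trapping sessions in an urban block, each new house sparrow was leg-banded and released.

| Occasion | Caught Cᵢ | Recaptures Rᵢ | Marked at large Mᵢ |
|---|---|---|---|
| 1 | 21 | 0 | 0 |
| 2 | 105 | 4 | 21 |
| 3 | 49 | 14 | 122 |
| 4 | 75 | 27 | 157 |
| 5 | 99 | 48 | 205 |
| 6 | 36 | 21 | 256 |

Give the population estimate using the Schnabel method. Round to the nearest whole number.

N ≈ 434

Σ MᵢCᵢ = 0·21 + 21·105 + 122·49 + 157·75 + 205·99 + 256·36 = 0 + 2205 + 5978 + 11775 + 20295 + 9216 = 49469
Σ Rᵢ = 0 + 4 + 14 + 27 + 48 + 21 = 114
N̂ = 49469 / 114 ≈ 433.9 → 434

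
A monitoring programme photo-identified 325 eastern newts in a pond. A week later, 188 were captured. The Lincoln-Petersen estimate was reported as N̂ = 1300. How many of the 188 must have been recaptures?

From N = M·C/R: R = M·C / N = 325·188 / 1300 = 61100 / 1300 = 47.

R = 47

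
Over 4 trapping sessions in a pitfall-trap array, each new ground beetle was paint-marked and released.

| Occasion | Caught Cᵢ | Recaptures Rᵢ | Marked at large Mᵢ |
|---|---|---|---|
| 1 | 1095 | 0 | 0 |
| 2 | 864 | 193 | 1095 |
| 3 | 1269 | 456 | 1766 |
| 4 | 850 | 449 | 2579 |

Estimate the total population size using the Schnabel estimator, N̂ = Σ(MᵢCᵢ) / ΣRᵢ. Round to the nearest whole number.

N ≈ 4899

Σ MᵢCᵢ = 0·1095 + 1095·864 + 1766·1269 + 2579·850 = 0 + 946080 + 2241054 + 2192150 = 5379284
Σ Rᵢ = 0 + 193 + 456 + 449 = 1098
N̂ = 5379284 / 1098 ≈ 4899.2 → 4899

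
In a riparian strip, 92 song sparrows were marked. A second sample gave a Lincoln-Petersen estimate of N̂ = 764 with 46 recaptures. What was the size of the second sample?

C = 382

From N = M·C/R: C = N·R / M = 764·46 / 92 = 35144 / 92 = 382.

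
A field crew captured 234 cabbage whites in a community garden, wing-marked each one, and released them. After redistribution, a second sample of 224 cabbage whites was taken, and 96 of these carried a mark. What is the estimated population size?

N = 546

The marked fraction in the recapture sample should equal the marked fraction in the population: 96/224 = 234/N.
N = (234 × 224) / 96 = 52416 / 96 = 546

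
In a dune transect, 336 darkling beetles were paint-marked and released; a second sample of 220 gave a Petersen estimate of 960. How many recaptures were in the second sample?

R = 77

From N = M·C/R: R = M·C / N = 336·220 / 960 = 73920 / 960 = 77.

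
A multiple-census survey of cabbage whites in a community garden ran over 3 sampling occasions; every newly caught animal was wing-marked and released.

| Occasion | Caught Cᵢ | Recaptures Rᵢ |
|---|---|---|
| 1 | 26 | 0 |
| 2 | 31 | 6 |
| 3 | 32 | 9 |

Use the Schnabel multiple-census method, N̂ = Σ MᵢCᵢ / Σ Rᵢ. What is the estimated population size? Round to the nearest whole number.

N ≈ 163

Marked at large before each occasion: Mᵢ = Σⱼ<ᵢ (Cⱼ − Rⱼ) → M1=0, M2=26, M3=51
Σ MᵢCᵢ = 0·26 + 26·31 + 51·32 = 0 + 806 + 1632 = 2438
Σ Rᵢ = 0 + 6 + 9 = 15
N̂ = 2438 / 15 ≈ 162.5 → 163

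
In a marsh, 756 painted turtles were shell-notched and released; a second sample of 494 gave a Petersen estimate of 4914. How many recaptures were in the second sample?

R = 76

From N = M·C/R: R = M·C / N = 756·494 / 4914 = 373464 / 4914 = 76.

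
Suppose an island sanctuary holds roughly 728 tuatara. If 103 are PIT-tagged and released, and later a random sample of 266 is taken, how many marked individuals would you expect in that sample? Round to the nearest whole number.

expected recaptures ≈ 38

The marked fraction of the population is 103/728, so in a sample of 266 expect C·(M/N) marked.
E[R] = 103 × 266 / 728 = 27398 / 728 ≈ 37.6 → 38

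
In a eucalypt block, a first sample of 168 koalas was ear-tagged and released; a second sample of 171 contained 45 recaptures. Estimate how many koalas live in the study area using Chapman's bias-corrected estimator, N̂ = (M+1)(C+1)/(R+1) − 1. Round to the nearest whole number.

N ≈ 631

N̂ = (168+1)(171+1)/(45+1) − 1 = 169·172/46 − 1
= 29068/46 − 1 ≈ 631.9 − 1 ≈ 630.9 → 631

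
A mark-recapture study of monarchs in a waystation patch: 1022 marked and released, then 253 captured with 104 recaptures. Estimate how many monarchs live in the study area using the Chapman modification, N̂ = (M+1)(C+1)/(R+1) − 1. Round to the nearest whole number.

N ≈ 2474

N̂ = (1022+1)(253+1)/(104+1) − 1 = 1023·254/105 − 1
= 259842/105 − 1 ≈ 2474.7 − 1 ≈ 2473.7 → 2474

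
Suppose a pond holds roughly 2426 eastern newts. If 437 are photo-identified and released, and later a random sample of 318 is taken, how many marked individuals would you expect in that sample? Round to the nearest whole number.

expected recaptures ≈ 57

Expected recaptures E[R] = M·C / N.
E[R] = 437 × 318 / 2426 = 138966 / 2426 ≈ 57.3 → 57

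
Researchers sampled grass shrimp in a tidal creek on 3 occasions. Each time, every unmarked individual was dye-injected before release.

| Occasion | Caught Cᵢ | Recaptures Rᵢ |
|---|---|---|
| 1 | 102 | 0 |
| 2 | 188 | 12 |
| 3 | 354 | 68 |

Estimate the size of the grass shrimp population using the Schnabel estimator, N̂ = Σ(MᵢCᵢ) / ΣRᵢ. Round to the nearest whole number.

Marked at large before each occasion: Mᵢ = Σⱼ<ᵢ (Cⱼ − Rⱼ) → M1=0, M2=102, M3=278
Σ MᵢCᵢ = 0·102 + 102·188 + 278·354 = 0 + 19176 + 98412 = 117588
Σ Rᵢ = 0 + 12 + 68 = 80
N̂ = 117588 / 80 ≈ 1469.8 → 1470

N ≈ 1470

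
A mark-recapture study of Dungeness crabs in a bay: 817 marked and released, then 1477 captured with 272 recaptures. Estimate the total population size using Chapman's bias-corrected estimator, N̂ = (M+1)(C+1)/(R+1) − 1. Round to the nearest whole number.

N̂ = (817+1)(1477+1)/(272+1) − 1 = 818·1478/273 − 1
= 1209004/273 − 1 ≈ 4428.6 − 1 ≈ 4427.6 → 4428

N ≈ 4428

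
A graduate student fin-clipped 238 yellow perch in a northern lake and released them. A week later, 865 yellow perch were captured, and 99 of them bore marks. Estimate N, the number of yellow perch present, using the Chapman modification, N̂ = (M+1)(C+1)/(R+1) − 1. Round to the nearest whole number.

N ≈ 2069

N̂ = (238+1)(865+1)/(99+1) − 1 = 239·866/100 − 1
= 206974/100 − 1 ≈ 2069.7 − 1 ≈ 2068.7 → 2069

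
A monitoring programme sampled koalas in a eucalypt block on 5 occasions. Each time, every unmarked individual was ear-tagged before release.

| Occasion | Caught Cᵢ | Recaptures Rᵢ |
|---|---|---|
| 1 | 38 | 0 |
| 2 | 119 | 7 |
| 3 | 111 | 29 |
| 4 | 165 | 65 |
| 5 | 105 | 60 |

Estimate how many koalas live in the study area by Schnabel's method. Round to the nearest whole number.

N ≈ 586

Marked at large before each occasion: Mᵢ = Σⱼ<ᵢ (Cⱼ − Rⱼ) → M1=0, M2=38, M3=150, M4=232, M5=332
Σ MᵢCᵢ = 0·38 + 38·119 + 150·111 + 232·165 + 332·105 = 0 + 4522 + 16650 + 38280 + 34860 = 94312
Σ Rᵢ = 0 + 7 + 29 + 65 + 60 = 161
N̂ = 94312 / 161 ≈ 585.8 → 586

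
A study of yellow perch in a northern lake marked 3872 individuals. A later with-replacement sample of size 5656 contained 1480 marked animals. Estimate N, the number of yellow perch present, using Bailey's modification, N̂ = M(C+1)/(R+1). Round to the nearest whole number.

N̂ = 3872·(5656+1)/(1480+1) = 3872·5657/1481 = 21903904/1481 ≈ 14789.9 → 14790

N ≈ 14,790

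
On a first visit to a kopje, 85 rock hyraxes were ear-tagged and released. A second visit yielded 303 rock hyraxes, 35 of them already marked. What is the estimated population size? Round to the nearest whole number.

N ≈ 736

If marked individuals mix randomly, R/C ≈ M/N, giving N ≈ M·C/R.
N = (85 × 303) / 35 = 25755 / 35 ≈ 735.9 → 736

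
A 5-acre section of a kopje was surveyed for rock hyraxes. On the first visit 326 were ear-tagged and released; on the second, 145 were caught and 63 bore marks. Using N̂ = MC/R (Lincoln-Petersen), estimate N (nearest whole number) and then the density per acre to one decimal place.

density ≈ 150.0 rock hyraxes per acre

N̂ = 326·145/63 = 47270/63 ≈ 750.3 → 750
Density = N̂ / area = 750 / 5 = 150.0 per acre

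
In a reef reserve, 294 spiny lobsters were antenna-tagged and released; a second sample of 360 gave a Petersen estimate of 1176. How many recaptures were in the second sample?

From N = M·C/R: R = M·C / N = 294·360 / 1176 = 105840 / 1176 = 90.

R = 90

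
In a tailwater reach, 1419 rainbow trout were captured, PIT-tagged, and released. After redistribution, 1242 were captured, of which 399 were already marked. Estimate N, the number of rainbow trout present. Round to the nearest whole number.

N ≈ 4417

If marked individuals mix randomly, R/C ≈ M/N, giving N ≈ M·C/R.
N = (1419 × 1242) / 399 = 1762398 / 399 ≈ 4417.0 → 4417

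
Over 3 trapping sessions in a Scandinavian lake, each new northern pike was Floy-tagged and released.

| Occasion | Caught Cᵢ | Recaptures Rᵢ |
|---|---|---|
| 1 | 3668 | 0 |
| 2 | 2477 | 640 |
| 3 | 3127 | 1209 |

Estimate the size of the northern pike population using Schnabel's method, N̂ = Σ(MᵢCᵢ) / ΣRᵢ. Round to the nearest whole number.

Marked at large before each occasion: Mᵢ = Σⱼ<ᵢ (Cⱼ − Rⱼ) → M1=0, M2=3668, M3=5505
Σ MᵢCᵢ = 0·3668 + 3668·2477 + 5505·3127 = 0 + 9085636 + 17214135 = 26299771
Σ Rᵢ = 0 + 640 + 1209 = 1849
N̂ = 26299771 / 1849 ≈ 14223.8 → 14224

N ≈ 14,224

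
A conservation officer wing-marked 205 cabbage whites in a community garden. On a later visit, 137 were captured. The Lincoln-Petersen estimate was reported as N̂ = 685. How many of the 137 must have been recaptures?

From N = M·C/R: R = M·C / N = 205·137 / 685 = 28085 / 685 = 41.

R = 41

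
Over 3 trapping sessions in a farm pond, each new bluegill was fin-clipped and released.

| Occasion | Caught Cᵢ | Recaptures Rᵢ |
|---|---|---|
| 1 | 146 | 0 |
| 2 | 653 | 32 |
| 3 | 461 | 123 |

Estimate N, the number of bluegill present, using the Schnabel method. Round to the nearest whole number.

N ≈ 2896

Marked at large before each occasion: Mᵢ = Σⱼ<ᵢ (Cⱼ − Rⱼ) → M1=0, M2=146, M3=767
Σ MᵢCᵢ = 0·146 + 146·653 + 767·461 = 0 + 95338 + 353587 = 448925
Σ Rᵢ = 0 + 32 + 123 = 155
N̂ = 448925 / 155 ≈ 2896.3 → 2896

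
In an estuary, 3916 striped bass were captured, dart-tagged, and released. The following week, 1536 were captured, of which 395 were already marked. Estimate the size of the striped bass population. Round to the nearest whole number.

N ≈ 15,228

If marked individuals mix randomly, R/C ≈ M/N, giving N ≈ M·C/R.
N = (3916 × 1536) / 395 = 6014976 / 395 ≈ 15227.8 → 15228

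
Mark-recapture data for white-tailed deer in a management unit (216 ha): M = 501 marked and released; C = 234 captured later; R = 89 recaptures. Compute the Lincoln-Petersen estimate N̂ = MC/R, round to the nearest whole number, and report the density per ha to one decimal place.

density ≈ 6.1 white-tailed deer per ha

N̂ = 501·234/89 = 117234/89 ≈ 1317.2 → 1317
Density = N̂ / area = 1317 / 216 ≈ 6.10 → 6.1 per ha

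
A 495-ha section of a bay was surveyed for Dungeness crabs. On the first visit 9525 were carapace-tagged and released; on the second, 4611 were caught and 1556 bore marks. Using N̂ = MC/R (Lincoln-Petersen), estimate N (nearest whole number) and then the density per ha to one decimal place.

density ≈ 57.0 Dungeness crabs per ha

N̂ = 9525·4611/1556 = 43919775/1556 ≈ 28226.1 → 28226
Density = N̂ / area = 28226 / 495 ≈ 57.02 → 57.0 per ha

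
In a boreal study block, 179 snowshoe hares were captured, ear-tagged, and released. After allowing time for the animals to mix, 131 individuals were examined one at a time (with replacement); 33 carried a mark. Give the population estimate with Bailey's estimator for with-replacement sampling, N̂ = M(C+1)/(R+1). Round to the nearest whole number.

N̂ = 179·(131+1)/(33+1) = 179·132/34 = 23628/34 ≈ 694.9 → 695

N ≈ 695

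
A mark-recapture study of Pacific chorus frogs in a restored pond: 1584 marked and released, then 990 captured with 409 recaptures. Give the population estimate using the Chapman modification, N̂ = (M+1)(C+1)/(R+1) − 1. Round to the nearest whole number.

N ≈ 3830

N̂ = (1584+1)(990+1)/(409+1) − 1 = 1585·991/410 − 1
= 1570735/410 − 1 ≈ 3831.1 − 1 ≈ 3830.1 → 3830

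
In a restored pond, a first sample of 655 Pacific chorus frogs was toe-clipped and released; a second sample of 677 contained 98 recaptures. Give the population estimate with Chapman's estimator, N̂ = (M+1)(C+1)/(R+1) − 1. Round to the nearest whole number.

N̂ = (655+1)(677+1)/(98+1) − 1 = 656·678/99 − 1
= 444768/99 − 1 ≈ 4492.6 − 1 ≈ 4491.6 → 4492

N ≈ 4492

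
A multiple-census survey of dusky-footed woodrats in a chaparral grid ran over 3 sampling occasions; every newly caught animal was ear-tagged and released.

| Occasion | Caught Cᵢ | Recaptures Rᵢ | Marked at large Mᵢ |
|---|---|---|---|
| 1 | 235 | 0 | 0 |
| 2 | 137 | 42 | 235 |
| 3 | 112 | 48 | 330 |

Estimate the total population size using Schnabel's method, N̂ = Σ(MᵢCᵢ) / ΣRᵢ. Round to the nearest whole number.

N ≈ 768

Σ MᵢCᵢ = 0·235 + 235·137 + 330·112 = 0 + 32195 + 36960 = 69155
Σ Rᵢ = 0 + 42 + 48 = 90
N̂ = 69155 / 90 ≈ 768.4 → 768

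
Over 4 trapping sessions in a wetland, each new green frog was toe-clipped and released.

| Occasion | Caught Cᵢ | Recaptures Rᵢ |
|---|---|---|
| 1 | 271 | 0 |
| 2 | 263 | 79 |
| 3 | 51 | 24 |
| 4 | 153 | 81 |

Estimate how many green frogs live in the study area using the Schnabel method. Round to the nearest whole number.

Marked at large before each occasion: Mᵢ = Σⱼ<ᵢ (Cⱼ − Rⱼ) → M1=0, M2=271, M3=455, M4=482
Σ MᵢCᵢ = 0·271 + 271·263 + 455·51 + 482·153 = 0 + 71273 + 23205 + 73746 = 168224
Σ Rᵢ = 0 + 79 + 24 + 81 = 184
N̂ = 168224 / 184 ≈ 914.3 → 914

N ≈ 914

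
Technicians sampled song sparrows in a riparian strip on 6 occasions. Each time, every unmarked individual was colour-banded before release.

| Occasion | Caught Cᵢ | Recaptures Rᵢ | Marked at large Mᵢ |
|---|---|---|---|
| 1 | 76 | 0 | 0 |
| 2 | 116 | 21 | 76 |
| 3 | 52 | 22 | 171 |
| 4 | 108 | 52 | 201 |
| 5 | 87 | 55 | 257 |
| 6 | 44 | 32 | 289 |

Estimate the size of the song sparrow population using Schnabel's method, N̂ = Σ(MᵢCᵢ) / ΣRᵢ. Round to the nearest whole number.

Σ MᵢCᵢ = 0·76 + 76·116 + 171·52 + 201·108 + 257·87 + 289·44 = 0 + 8816 + 8892 + 21708 + 22359 + 12716 = 74491
Σ Rᵢ = 0 + 21 + 22 + 52 + 55 + 32 = 182
N̂ = 74491 / 182 ≈ 409.3 → 409

N ≈ 409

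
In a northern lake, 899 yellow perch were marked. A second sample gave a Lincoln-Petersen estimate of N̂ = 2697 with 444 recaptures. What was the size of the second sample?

From N = M·C/R: C = N·R / M = 2697·444 / 899 = 1197468 / 899 = 1332.

C = 1332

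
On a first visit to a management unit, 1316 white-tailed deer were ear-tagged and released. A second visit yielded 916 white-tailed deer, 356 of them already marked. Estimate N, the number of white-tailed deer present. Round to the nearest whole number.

If marked individuals mix randomly, R/C ≈ M/N, giving N ≈ M·C/R.
N = (1316 × 916) / 356 = 1205456 / 356 ≈ 3386.1 → 3386

N ≈ 3386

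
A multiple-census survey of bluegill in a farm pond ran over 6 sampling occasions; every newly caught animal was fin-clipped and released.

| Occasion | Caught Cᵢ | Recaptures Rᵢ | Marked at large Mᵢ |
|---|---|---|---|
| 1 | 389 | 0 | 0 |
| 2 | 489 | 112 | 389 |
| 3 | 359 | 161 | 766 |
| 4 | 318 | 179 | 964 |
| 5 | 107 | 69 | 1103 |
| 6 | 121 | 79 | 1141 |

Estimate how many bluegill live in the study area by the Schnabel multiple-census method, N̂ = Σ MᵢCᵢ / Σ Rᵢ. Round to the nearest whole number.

Σ MᵢCᵢ = 0·389 + 389·489 + 766·359 + 964·318 + 1103·107 + 1141·121 = 0 + 190221 + 274994 + 306552 + 118021 + 138061 = 1027849
Σ Rᵢ = 0 + 112 + 161 + 179 + 69 + 79 = 600
N̂ = 1027849 / 600 ≈ 1713.1 → 1713

N ≈ 1713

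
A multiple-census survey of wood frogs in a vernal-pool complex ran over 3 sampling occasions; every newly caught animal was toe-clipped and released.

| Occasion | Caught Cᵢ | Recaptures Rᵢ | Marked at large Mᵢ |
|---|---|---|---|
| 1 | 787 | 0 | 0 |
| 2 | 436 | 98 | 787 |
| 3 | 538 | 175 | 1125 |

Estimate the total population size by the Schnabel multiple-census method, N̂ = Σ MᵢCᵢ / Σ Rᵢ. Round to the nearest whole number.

Σ MᵢCᵢ = 0·787 + 787·436 + 1125·538 = 0 + 343132 + 605250 = 948382
Σ Rᵢ = 0 + 98 + 175 = 273
N̂ = 948382 / 273 ≈ 3473.9 → 3474

N ≈ 3474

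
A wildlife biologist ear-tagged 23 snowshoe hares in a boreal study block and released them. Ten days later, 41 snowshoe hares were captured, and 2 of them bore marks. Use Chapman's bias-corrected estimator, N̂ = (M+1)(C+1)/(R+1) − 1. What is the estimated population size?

N = 335

N̂ = (23+1)(41+1)/(2+1) − 1 = 24·42/3 − 1
= 1008/3 − 1 = 336 − 1 = 335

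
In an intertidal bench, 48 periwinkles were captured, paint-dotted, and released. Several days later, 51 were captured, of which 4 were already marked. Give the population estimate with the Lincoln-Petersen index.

N = 612

N = (48 × 51) / 4 = 2448 / 4 = 612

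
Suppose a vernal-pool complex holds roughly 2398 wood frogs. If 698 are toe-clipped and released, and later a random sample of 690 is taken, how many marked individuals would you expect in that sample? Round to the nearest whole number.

expected recaptures ≈ 201

Expected recaptures E[R] = M·C / N.
E[R] = 698 × 690 / 2398 = 481620 / 2398 ≈ 200.8 → 201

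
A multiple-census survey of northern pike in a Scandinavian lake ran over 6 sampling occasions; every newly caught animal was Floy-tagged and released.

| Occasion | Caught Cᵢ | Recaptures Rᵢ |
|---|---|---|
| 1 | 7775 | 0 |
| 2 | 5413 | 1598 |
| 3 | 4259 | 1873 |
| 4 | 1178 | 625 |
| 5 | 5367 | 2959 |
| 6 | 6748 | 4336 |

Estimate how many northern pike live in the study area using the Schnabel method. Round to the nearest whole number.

Marked at large before each occasion: Mᵢ = Σⱼ<ᵢ (Cⱼ − Rⱼ) → M1=0, M2=7775, M3=11590, M4=13976, M5=14529, M6=16937
Σ MᵢCᵢ = 0·7775 + 7775·5413 + 11590·4259 + 13976·1178 + 14529·5367 + 16937·6748 = 0 + 42086075 + 49361810 + 16463728 + 77977143 + 114290876 = 300179632
Σ Rᵢ = 0 + 1598 + 1873 + 625 + 2959 + 4336 = 11391
N̂ = 300179632 / 11391 ≈ 26352.4 → 26352

N ≈ 26,352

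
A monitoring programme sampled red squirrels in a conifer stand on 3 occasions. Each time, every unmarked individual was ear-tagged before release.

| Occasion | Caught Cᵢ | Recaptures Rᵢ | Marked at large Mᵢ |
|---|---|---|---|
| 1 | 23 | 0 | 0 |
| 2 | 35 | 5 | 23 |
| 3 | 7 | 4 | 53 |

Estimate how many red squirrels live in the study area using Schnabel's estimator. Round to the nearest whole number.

Σ MᵢCᵢ = 0·23 + 23·35 + 53·7 = 0 + 805 + 371 = 1176
Σ Rᵢ = 0 + 5 + 4 = 9
N̂ = 1176 / 9 ≈ 130.7 → 131

N ≈ 131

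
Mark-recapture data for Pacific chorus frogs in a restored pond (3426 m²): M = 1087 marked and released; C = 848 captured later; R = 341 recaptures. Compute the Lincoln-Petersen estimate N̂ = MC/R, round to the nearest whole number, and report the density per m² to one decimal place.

density ≈ 0.8 Pacific chorus frogs per m²

N̂ = 1087·848/341 = 921776/341 ≈ 2703.2 → 2703
Density = N̂ / area = 2703 / 3426 ≈ 0.79 → 0.8 per m²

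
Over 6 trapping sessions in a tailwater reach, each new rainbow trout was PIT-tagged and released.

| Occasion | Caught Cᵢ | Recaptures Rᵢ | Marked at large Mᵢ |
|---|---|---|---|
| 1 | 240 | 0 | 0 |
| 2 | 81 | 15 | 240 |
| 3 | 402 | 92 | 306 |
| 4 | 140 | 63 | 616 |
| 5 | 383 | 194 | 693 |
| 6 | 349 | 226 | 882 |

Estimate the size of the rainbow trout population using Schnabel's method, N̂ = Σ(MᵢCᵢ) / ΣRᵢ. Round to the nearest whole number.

N ≈ 1359

Σ MᵢCᵢ = 0·240 + 240·81 + 306·402 + 616·140 + 693·383 + 882·349 = 0 + 19440 + 123012 + 86240 + 265419 + 307818 = 801929
Σ Rᵢ = 0 + 15 + 92 + 63 + 194 + 226 = 590
N̂ = 801929 / 590 ≈ 1359.2 → 1359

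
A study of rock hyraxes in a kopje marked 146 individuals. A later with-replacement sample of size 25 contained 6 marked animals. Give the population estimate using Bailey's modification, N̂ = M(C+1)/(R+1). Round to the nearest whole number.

N ≈ 542

N̂ = 146·(25+1)/(6+1) = 146·26/7 = 3796/7 ≈ 542.3 → 542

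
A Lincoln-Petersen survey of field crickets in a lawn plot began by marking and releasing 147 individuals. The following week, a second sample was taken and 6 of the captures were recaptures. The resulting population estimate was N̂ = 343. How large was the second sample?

C = 14

From N = M·C/R: C = N·R / M = 343·6 / 147 = 2058 / 147 = 14.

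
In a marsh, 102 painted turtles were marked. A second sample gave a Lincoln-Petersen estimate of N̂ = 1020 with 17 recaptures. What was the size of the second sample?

C = 170

From N = M·C/R: C = N·R / M = 1020·17 / 102 = 17340 / 102 = 170.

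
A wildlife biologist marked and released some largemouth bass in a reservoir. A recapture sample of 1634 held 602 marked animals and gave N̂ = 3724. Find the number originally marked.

M = 1372

From N = M·C/R: M = N·R / C = 3724·602 / 1634 = 2241848 / 1634 = 1372.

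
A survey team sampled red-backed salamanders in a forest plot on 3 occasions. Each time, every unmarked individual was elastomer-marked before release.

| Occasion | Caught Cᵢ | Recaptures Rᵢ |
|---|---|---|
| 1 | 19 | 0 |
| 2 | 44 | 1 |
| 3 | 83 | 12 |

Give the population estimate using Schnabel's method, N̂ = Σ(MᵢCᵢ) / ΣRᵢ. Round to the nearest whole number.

N ≈ 460

Marked at large before each occasion: Mᵢ = Σⱼ<ᵢ (Cⱼ − Rⱼ) → M1=0, M2=19, M3=62
Σ MᵢCᵢ = 0·19 + 19·44 + 62·83 = 0 + 836 + 5146 = 5982
Σ Rᵢ = 0 + 1 + 12 = 13
N̂ = 5982 / 13 ≈ 460.2 → 460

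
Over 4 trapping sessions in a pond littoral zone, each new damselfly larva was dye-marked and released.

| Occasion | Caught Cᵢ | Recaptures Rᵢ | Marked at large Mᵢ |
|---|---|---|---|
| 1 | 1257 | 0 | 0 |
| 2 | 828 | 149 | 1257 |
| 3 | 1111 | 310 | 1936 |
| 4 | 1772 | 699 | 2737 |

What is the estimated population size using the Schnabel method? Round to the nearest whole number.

Σ MᵢCᵢ = 0·1257 + 1257·828 + 1936·1111 + 2737·1772 = 0 + 1040796 + 2150896 + 4849964 = 8041656
Σ Rᵢ = 0 + 149 + 310 + 699 = 1158
N̂ = 8041656 / 1158 ≈ 6944.4 → 6944

N ≈ 6944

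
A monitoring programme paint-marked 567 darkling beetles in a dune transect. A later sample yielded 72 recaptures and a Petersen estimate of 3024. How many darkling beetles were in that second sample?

From N = M·C/R: C = N·R / M = 3024·72 / 567 = 217728 / 567 = 384.

C = 384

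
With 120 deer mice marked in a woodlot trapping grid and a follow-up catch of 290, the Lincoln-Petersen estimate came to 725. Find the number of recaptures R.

R = 48

From N = M·C/R: R = M·C / N = 120·290 / 725 = 34800 / 725 = 48.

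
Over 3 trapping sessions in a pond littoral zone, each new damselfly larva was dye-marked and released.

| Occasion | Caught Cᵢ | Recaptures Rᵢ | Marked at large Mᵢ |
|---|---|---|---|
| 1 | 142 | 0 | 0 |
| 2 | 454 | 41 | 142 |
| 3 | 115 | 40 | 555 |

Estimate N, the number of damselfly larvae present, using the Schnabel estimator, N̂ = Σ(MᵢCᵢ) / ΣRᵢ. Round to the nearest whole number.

N ≈ 1584

Σ MᵢCᵢ = 0·142 + 142·454 + 555·115 = 0 + 64468 + 63825 = 128293
Σ Rᵢ = 0 + 41 + 40 = 81
N̂ = 128293 / 81 ≈ 1583.9 → 1584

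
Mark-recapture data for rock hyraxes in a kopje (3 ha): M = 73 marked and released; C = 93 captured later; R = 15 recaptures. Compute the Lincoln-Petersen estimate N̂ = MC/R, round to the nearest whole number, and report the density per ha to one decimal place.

density ≈ 151.0 rock hyraxes per ha

N̂ = 73·93/15 = 6789/15 ≈ 452.6 → 453
Density = N̂ / area = 453 / 3 = 151.0 per ha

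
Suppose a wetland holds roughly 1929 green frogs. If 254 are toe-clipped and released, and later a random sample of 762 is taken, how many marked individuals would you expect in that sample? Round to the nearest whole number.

expected recaptures ≈ 100

Expected recaptures E[R] = M·C / N.
E[R] = 254 × 762 / 1929 = 193548 / 1929 ≈ 100.3 → 100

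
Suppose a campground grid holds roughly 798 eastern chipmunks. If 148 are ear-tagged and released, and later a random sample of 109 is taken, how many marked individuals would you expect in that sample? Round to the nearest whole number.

Expected recaptures E[R] = M·C / N.
E[R] = 148 × 109 / 798 = 16132 / 798 ≈ 20.2 → 20

expected recaptures ≈ 20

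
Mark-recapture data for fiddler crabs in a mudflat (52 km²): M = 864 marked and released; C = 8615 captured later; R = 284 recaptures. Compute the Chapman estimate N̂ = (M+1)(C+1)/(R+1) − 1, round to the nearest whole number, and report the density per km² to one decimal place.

N̂ = 865·8616/285 − 1 = 7452840/285 − 1 ≈ 26149.3 → 26149
Density = N̂ / area = 26149 / 52 ≈ 502.87 → 502.9 per km²

density ≈ 502.9 fiddler crabs per km²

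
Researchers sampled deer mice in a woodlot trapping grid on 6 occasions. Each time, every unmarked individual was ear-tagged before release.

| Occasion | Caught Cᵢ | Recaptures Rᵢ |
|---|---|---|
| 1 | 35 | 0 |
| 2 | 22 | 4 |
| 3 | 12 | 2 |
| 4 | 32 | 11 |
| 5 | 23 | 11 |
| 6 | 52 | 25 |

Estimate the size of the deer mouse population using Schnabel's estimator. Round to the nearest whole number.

N ≈ 195

Marked at large before each occasion: Mᵢ = Σⱼ<ᵢ (Cⱼ − Rⱼ) → M1=0, M2=35, M3=53, M4=63, M5=84, M6=96
Σ MᵢCᵢ = 0·35 + 35·22 + 53·12 + 63·32 + 84·23 + 96·52 = 0 + 770 + 636 + 2016 + 1932 + 4992 = 10346
Σ Rᵢ = 0 + 4 + 2 + 11 + 11 + 25 = 53
N̂ = 10346 / 53 ≈ 195.2 → 195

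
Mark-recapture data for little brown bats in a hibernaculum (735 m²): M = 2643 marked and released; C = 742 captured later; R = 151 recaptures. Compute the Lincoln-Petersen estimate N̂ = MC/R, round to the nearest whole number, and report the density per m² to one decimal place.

N̂ = 2643·742/151 = 1961106/151 ≈ 12987.46 → 12987
Density = N̂ / area = 12987 / 735 ≈ 17.67 → 17.7 per m²

density ≈ 17.7 little brown bats per m²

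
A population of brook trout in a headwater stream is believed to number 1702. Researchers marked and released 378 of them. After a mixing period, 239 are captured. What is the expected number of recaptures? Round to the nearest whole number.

Expected recaptures E[R] = M·C / N.
E[R] = 378 × 239 / 1702 = 90342 / 1702 ≈ 53.1 → 53

expected recaptures ≈ 53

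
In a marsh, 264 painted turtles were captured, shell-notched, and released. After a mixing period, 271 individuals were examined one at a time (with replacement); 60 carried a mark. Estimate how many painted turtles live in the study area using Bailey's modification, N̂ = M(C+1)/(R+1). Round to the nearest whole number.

N ≈ 1177

N̂ = 264·(271+1)/(60+1) = 264·272/61 = 71808/61 ≈ 1177.2 → 1177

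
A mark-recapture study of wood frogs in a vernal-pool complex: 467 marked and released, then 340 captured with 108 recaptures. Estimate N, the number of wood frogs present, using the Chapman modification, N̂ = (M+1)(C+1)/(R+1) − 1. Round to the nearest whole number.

N ≈ 1463

N̂ = (467+1)(340+1)/(108+1) − 1 = 468·341/109 − 1
= 159588/109 − 1 ≈ 1464.1 − 1 ≈ 1463.1 → 1463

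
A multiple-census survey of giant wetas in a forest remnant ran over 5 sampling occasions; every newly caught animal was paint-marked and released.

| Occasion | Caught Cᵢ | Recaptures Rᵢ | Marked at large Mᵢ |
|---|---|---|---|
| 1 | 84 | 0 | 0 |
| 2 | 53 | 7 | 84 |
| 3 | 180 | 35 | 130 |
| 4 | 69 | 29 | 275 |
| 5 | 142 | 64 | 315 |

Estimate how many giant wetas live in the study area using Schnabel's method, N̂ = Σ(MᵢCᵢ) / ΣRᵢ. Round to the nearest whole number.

Σ MᵢCᵢ = 0·84 + 84·53 + 130·180 + 275·69 + 315·142 = 0 + 4452 + 23400 + 18975 + 44730 = 91557
Σ Rᵢ = 0 + 7 + 35 + 29 + 64 = 135
N̂ = 91557 / 135 ≈ 678.2 → 678

N ≈ 678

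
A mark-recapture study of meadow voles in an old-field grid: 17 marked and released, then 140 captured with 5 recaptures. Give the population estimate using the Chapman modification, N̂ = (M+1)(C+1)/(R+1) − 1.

N = 422

N̂ = (17+1)(140+1)/(5+1) − 1 = 18·141/6 − 1
= 2538/6 − 1 = 423 − 1 = 422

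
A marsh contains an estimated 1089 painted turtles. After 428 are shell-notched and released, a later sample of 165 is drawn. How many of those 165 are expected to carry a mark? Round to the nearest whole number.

Expected recaptures E[R] = M·C / N.
E[R] = 428 × 165 / 1089 = 70620 / 1089 ≈ 64.8 → 65

expected recaptures ≈ 65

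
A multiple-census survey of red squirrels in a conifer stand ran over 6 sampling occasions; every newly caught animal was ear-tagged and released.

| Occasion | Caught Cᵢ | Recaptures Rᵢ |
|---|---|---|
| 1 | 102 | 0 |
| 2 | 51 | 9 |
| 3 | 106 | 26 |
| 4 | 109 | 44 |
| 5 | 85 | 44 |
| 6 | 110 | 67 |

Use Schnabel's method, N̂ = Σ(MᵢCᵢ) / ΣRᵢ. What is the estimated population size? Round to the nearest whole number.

N ≈ 557

Marked at large before each occasion: Mᵢ = Σⱼ<ᵢ (Cⱼ − Rⱼ) → M1=0, M2=102, M3=144, M4=224, M5=289, M6=330
Σ MᵢCᵢ = 0·102 + 102·51 + 144·106 + 224·109 + 289·85 + 330·110 = 0 + 5202 + 15264 + 24416 + 24565 + 36300 = 105747
Σ Rᵢ = 0 + 9 + 26 + 44 + 44 + 67 = 190
N̂ = 105747 / 190 ≈ 556.6 → 557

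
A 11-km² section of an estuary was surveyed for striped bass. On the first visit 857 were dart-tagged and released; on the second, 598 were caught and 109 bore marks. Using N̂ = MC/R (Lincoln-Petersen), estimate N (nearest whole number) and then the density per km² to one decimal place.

density ≈ 427.5 striped bass per km²

N̂ = 857·598/109 = 512486/109 ≈ 4701.7 → 4702
Density = N̂ / area = 4702 / 11 ≈ 427.45 → 427.5 per km²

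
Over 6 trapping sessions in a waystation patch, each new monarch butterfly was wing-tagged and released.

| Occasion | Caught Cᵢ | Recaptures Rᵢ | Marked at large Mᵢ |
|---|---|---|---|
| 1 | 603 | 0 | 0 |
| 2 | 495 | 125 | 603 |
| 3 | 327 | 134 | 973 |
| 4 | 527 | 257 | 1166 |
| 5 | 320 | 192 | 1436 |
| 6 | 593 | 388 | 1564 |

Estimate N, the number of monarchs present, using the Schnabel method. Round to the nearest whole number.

Σ MᵢCᵢ = 0·603 + 603·495 + 973·327 + 1166·527 + 1436·320 + 1564·593 = 0 + 298485 + 318171 + 614482 + 459520 + 927452 = 2618110
Σ Rᵢ = 0 + 125 + 134 + 257 + 192 + 388 = 1096
N̂ = 2618110 / 1096 ≈ 2388.8 → 2389

N ≈ 2389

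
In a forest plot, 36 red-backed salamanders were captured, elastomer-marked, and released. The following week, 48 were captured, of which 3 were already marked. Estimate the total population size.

N = 576

The marked fraction in the recapture sample should equal the marked fraction in the population: 3/48 = 36/N.
N = (36 × 48) / 3 = 1728 / 3 = 576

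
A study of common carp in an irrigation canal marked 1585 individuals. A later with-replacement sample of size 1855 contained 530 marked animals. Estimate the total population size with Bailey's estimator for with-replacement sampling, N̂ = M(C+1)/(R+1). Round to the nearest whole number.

N ≈ 5540

N̂ = 1585·(1855+1)/(530+1) = 1585·1856/531 = 2941760/531 ≈ 5540.0 → 5540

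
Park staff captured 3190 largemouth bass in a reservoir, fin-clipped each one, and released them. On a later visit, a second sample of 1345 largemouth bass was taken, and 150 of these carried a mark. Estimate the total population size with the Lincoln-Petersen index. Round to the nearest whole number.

N ≈ 28,604

N = (3190 × 1345) / 150 = 4290550 / 150 ≈ 28603.7 → 28604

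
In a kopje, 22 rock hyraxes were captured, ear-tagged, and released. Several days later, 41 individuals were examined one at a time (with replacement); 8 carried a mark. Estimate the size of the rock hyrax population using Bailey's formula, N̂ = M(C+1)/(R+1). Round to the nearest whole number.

N̂ = 22·(41+1)/(8+1) = 22·42/9 = 924/9 ≈ 102.7 → 103

N ≈ 103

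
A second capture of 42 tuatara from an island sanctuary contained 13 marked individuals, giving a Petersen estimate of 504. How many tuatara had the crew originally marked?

M = 156

From N = M·C/R: M = N·R / C = 504·13 / 42 = 6552 / 42 = 156.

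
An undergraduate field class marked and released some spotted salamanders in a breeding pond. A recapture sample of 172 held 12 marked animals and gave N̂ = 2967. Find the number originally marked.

From N = M·C/R: M = N·R / C = 2967·12 / 172 = 35604 / 172 = 207.

M = 207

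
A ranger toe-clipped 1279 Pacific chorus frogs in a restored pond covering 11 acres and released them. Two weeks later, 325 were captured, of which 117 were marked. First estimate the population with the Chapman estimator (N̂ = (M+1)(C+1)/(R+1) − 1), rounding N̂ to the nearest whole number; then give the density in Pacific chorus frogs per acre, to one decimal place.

N̂ = 1280·326/118 − 1 = 417280/118 − 1 ≈ 3535.3 → 3535
Density = N̂ / area = 3535 / 11 ≈ 321.36 → 321.4 per acre

density ≈ 321.4 Pacific chorus frogs per acre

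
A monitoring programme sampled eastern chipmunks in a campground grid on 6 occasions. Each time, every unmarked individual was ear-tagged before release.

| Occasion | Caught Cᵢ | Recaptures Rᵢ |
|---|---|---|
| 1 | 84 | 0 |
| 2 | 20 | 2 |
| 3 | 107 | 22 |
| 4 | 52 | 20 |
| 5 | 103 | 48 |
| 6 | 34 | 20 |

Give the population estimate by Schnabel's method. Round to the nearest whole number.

Marked at large before each occasion: Mᵢ = Σⱼ<ᵢ (Cⱼ − Rⱼ) → M1=0, M2=84, M3=102, M4=187, M5=219, M6=274
Σ MᵢCᵢ = 0·84 + 84·20 + 102·107 + 187·52 + 219·103 + 274·34 = 0 + 1680 + 10914 + 9724 + 22557 + 9316 = 54191
Σ Rᵢ = 0 + 2 + 22 + 20 + 48 + 20 = 112
N̂ = 54191 / 112 ≈ 483.8 → 484

N ≈ 484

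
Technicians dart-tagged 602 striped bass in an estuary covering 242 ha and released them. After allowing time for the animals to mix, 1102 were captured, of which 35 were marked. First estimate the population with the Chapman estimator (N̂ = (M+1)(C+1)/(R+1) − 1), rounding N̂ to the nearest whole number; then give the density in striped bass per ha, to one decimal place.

N̂ = 603·1103/36 − 1 = 665109/36 − 1 ≈ 18474.2 → 18474
Density = N̂ / area = 18474 / 242 ≈ 76.34 → 76.3 per ha

density ≈ 76.3 striped bass per ha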